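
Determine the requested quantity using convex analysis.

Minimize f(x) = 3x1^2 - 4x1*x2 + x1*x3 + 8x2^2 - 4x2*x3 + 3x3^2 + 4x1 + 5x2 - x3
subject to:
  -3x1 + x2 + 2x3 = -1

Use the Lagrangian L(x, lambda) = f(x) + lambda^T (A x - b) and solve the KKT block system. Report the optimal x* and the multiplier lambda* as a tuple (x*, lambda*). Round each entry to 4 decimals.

Form the Lagrangian:
  L(x, lambda) = (1/2) x^T Q x + c^T x + lambda^T (A x - b)
Stationarity (grad_x L = 0): Q x + c + A^T lambda = 0.
Primal feasibility: A x = b.

This gives the KKT block system:
  [ Q   A^T ] [ x     ]   [-c ]
  [ A    0  ] [ lambda ] = [ b ]

Solving the linear system:
  x*      = (-0.314, -0.6377, -0.6522)
  lambda* = (1.3382)
  f(x*)   = -1.2271

x* = (-0.314, -0.6377, -0.6522), lambda* = (1.3382)


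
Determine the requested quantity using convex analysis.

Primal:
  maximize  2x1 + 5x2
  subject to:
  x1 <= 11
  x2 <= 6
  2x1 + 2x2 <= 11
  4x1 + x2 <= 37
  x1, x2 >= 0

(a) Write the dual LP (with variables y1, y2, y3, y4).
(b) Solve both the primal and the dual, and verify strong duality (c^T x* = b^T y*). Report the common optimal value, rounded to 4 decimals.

The standard primal-dual pair for 'max c^T x s.t. A x <= b, x >= 0' is:
  Dual:  min b^T y  s.t.  A^T y >= c,  y >= 0.

So the dual LP is:
  minimize  11y1 + 6y2 + 11y3 + 37y4
  subject to:
    y1 + 2y3 + 4y4 >= 2
    y2 + 2y3 + y4 >= 5
    y1, y2, y3, y4 >= 0

Solving the primal: x* = (0, 5.5).
  primal value c^T x* = 27.5.
Solving the dual: y* = (0, 0, 2.5, 0).
  dual value b^T y* = 27.5.
Strong duality: c^T x* = b^T y*. Confirmed.

27.5


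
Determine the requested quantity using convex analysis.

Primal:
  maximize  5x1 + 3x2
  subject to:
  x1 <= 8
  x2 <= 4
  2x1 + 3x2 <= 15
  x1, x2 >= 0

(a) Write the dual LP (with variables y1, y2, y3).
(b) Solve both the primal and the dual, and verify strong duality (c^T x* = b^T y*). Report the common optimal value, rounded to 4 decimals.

The standard primal-dual pair for 'max c^T x s.t. A x <= b, x >= 0' is:
  Dual:  min b^T y  s.t.  A^T y >= c,  y >= 0.

So the dual LP is:
  minimize  8y1 + 4y2 + 15y3
  subject to:
    y1 + 2y3 >= 5
    y2 + 3y3 >= 3
    y1, y2, y3 >= 0

Solving the primal: x* = (7.5, 0).
  primal value c^T x* = 37.5.
Solving the dual: y* = (0, 0, 2.5).
  dual value b^T y* = 37.5.
Strong duality: c^T x* = b^T y*. Confirmed.

37.5


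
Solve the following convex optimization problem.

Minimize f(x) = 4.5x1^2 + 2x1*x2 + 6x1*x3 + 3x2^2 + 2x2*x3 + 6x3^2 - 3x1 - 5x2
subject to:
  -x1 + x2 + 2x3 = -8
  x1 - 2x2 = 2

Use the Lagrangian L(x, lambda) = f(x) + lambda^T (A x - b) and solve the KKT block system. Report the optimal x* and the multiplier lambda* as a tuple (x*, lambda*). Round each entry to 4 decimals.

Form the Lagrangian:
  L(x, lambda) = (1/2) x^T Q x + c^T x + lambda^T (A x - b)
Stationarity (grad_x L = 0): Q x + c + A^T lambda = 0.
Primal feasibility: A x = b.

This gives the KKT block system:
  [ Q   A^T ] [ x     ]   [-c ]
  [ A    0  ] [ lambda ] = [ b ]

Solving the linear system:
  x*      = (2.7463, 0.3731, -2.8134)
  lambda* = (8.2687, 2.6866)
  f(x*)   = 25.3358

x* = (2.7463, 0.3731, -2.8134), lambda* = (8.2687, 2.6866)


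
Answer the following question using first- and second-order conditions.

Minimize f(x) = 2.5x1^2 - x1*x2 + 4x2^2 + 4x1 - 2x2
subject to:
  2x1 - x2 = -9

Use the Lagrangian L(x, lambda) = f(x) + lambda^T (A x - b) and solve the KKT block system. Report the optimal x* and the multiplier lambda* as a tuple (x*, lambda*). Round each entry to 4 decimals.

Form the Lagrangian:
  L(x, lambda) = (1/2) x^T Q x + c^T x + lambda^T (A x - b)
Stationarity (grad_x L = 0): Q x + c + A^T lambda = 0.
Primal feasibility: A x = b.

This gives the KKT block system:
  [ Q   A^T ] [ x     ]   [-c ]
  [ A    0  ] [ lambda ] = [ b ]

Solving the linear system:
  x*      = (-4.0909, 0.8182)
  lambda* = (8.6364)
  f(x*)   = 29.8636

x* = (-4.0909, 0.8182), lambda* = (8.6364)


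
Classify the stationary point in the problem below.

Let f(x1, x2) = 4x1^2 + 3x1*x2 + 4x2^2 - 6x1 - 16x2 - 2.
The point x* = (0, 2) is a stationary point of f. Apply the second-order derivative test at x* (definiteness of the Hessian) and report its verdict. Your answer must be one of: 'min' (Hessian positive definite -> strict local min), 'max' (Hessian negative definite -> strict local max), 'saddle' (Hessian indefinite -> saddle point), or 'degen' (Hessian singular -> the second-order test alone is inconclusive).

Compute the Hessian H = grad^2 f:
  H = [[8, 3], [3, 8]]
Verify stationarity: grad f(x*) = H x* + g = (0, 0).
Eigenvalues of H: 5, 11.
Both eigenvalues > 0, so H is positive definite -> x* is a strict local min.

min


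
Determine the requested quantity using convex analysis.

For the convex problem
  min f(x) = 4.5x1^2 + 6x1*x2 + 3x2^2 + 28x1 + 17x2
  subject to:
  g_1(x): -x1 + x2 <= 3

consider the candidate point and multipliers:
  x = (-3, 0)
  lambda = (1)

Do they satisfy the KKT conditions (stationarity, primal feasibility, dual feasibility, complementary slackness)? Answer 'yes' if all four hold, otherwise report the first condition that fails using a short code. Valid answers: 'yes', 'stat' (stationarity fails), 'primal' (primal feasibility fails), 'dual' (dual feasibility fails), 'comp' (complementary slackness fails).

Gradient of f: grad f(x) = Q x + c = (1, -1)
Constraint values g_i(x) = a_i^T x - b_i:
  g_1((-3, 0)) = 0
Stationarity residual: grad f(x) + sum_i lambda_i a_i = (0, 0)
  -> stationarity OK
Primal feasibility (all g_i <= 0): OK
Dual feasibility (all lambda_i >= 0): OK
Complementary slackness (lambda_i * g_i(x) = 0 for all i): OK

Verdict: yes, KKT holds.

yes


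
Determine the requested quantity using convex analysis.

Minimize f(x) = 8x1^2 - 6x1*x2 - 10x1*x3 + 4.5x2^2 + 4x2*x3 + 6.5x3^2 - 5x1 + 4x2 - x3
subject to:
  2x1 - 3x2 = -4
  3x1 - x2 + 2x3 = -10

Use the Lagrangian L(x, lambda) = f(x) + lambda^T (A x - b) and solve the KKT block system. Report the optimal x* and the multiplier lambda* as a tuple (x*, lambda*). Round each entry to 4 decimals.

Form the Lagrangian:
  L(x, lambda) = (1/2) x^T Q x + c^T x + lambda^T (A x - b)
Stationarity (grad_x L = 0): Q x + c + A^T lambda = 0.
Primal feasibility: A x = b.

This gives the KKT block system:
  [ Q   A^T ] [ x     ]   [-c ]
  [ A    0  ] [ lambda ] = [ b ]

Solving the linear system:
  x*      = (-1.9252, 0.0499, -2.0872)
  lambda* = (1.1033, 4.3412)
  f(x*)   = 29.8691

x* = (-1.9252, 0.0499, -2.0872), lambda* = (1.1033, 4.3412)


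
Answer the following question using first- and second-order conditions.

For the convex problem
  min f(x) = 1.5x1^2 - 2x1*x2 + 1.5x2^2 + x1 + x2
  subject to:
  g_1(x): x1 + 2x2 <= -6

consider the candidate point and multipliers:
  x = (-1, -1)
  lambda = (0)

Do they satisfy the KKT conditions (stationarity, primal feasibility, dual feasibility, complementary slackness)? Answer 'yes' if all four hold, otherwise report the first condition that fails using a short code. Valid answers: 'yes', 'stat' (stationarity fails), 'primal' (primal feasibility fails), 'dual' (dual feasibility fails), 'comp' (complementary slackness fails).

Gradient of f: grad f(x) = Q x + c = (0, 0)
Constraint values g_i(x) = a_i^T x - b_i:
  g_1((-1, -1)) = 3
Stationarity residual: grad f(x) + sum_i lambda_i a_i = (0, 0)
  -> stationarity OK
Primal feasibility (all g_i <= 0): FAILS
Dual feasibility (all lambda_i >= 0): OK
Complementary slackness (lambda_i * g_i(x) = 0 for all i): OK

Verdict: the first failing condition is primal_feasibility -> primal.

primal


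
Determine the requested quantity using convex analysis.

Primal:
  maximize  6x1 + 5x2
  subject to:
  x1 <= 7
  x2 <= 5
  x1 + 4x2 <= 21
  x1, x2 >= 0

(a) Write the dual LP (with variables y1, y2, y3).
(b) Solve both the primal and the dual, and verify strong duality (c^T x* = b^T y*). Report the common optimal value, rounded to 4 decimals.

The standard primal-dual pair for 'max c^T x s.t. A x <= b, x >= 0' is:
  Dual:  min b^T y  s.t.  A^T y >= c,  y >= 0.

So the dual LP is:
  minimize  7y1 + 5y2 + 21y3
  subject to:
    y1 + y3 >= 6
    y2 + 4y3 >= 5
    y1, y2, y3 >= 0

Solving the primal: x* = (7, 3.5).
  primal value c^T x* = 59.5.
Solving the dual: y* = (4.75, 0, 1.25).
  dual value b^T y* = 59.5.
Strong duality: c^T x* = b^T y*. Confirmed.

59.5


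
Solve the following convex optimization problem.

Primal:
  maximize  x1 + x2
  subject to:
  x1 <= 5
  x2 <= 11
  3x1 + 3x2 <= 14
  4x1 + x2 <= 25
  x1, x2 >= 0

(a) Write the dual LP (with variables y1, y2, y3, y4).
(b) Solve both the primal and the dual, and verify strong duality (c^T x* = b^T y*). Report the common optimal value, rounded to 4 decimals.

The standard primal-dual pair for 'max c^T x s.t. A x <= b, x >= 0' is:
  Dual:  min b^T y  s.t.  A^T y >= c,  y >= 0.

So the dual LP is:
  minimize  5y1 + 11y2 + 14y3 + 25y4
  subject to:
    y1 + 3y3 + 4y4 >= 1
    y2 + 3y3 + y4 >= 1
    y1, y2, y3, y4 >= 0

Solving the primal: x* = (4.6667, 0).
  primal value c^T x* = 4.6667.
Solving the dual: y* = (0, 0, 0.3333, 0).
  dual value b^T y* = 4.6667.
Strong duality: c^T x* = b^T y*. Confirmed.

4.6667


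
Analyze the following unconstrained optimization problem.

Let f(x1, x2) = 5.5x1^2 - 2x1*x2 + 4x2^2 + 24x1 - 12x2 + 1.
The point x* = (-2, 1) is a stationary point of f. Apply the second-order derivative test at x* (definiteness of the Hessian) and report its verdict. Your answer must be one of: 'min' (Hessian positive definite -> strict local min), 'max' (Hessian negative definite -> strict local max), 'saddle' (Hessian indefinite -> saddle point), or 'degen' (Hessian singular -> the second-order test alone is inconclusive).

Compute the Hessian H = grad^2 f:
  H = [[11, -2], [-2, 8]]
Verify stationarity: grad f(x*) = H x* + g = (0, 0).
Eigenvalues of H: 7, 12.
Both eigenvalues > 0, so H is positive definite -> x* is a strict local min.

min


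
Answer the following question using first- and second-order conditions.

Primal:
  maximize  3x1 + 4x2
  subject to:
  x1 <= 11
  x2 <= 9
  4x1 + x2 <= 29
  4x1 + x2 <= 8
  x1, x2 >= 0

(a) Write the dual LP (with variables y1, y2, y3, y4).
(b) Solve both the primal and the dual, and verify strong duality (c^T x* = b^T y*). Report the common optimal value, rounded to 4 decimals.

The standard primal-dual pair for 'max c^T x s.t. A x <= b, x >= 0' is:
  Dual:  min b^T y  s.t.  A^T y >= c,  y >= 0.

So the dual LP is:
  minimize  11y1 + 9y2 + 29y3 + 8y4
  subject to:
    y1 + 4y3 + 4y4 >= 3
    y2 + y3 + y4 >= 4
    y1, y2, y3, y4 >= 0

Solving the primal: x* = (0, 8).
  primal value c^T x* = 32.
Solving the dual: y* = (0, 0, 0, 4).
  dual value b^T y* = 32.
Strong duality: c^T x* = b^T y*. Confirmed.

32


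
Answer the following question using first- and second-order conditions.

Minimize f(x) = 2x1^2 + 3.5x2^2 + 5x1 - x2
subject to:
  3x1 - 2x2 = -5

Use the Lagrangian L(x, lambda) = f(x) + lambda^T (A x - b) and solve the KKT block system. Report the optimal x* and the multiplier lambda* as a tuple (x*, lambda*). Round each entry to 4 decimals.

Form the Lagrangian:
  L(x, lambda) = (1/2) x^T Q x + c^T x + lambda^T (A x - b)
Stationarity (grad_x L = 0): Q x + c + A^T lambda = 0.
Primal feasibility: A x = b.

This gives the KKT block system:
  [ Q   A^T ] [ x     ]   [-c ]
  [ A    0  ] [ lambda ] = [ b ]

Solving the linear system:
  x*      = (-1.5063, 0.2405)
  lambda* = (0.3418)
  f(x*)   = -3.0316

x* = (-1.5063, 0.2405), lambda* = (0.3418)


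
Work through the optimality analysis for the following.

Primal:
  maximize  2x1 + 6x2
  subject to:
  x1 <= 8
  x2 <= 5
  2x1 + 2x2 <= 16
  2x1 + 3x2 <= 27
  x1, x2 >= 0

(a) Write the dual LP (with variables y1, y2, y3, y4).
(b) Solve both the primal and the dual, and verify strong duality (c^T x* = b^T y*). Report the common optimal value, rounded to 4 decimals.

The standard primal-dual pair for 'max c^T x s.t. A x <= b, x >= 0' is:
  Dual:  min b^T y  s.t.  A^T y >= c,  y >= 0.

So the dual LP is:
  minimize  8y1 + 5y2 + 16y3 + 27y4
  subject to:
    y1 + 2y3 + 2y4 >= 2
    y2 + 2y3 + 3y4 >= 6
    y1, y2, y3, y4 >= 0

Solving the primal: x* = (3, 5).
  primal value c^T x* = 36.
Solving the dual: y* = (0, 4, 1, 0).
  dual value b^T y* = 36.
Strong duality: c^T x* = b^T y*. Confirmed.

36


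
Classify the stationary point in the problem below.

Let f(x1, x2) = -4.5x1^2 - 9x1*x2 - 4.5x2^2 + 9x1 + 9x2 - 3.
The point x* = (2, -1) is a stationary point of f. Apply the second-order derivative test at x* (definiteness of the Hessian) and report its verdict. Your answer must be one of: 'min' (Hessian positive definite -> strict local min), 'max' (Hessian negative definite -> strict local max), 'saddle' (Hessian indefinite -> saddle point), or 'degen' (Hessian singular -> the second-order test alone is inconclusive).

Compute the Hessian H = grad^2 f:
  H = [[-9, -9], [-9, -9]]
Verify stationarity: grad f(x*) = H x* + g = (0, 0).
Eigenvalues of H: -18, 0.
H has a zero eigenvalue (singular; negative semidefinite but not definite), so H is neither positive definite, negative definite, nor indefinite. The second-order test alone is inconclusive -> degen.
(Indeed, f is constant along the null direction of H through x*, so x* is not a strict local extremum.)

degen


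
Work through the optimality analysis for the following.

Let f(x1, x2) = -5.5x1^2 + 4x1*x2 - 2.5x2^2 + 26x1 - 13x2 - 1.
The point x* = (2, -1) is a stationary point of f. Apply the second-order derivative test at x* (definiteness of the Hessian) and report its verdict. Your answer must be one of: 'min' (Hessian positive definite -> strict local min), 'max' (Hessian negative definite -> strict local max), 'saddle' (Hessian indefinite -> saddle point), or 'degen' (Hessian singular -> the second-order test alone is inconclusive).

Compute the Hessian H = grad^2 f:
  H = [[-11, 4], [4, -5]]
Verify stationarity: grad f(x*) = H x* + g = (0, 0).
Eigenvalues of H: -13, -3.
Both eigenvalues < 0, so H is negative definite -> x* is a strict local max.

max


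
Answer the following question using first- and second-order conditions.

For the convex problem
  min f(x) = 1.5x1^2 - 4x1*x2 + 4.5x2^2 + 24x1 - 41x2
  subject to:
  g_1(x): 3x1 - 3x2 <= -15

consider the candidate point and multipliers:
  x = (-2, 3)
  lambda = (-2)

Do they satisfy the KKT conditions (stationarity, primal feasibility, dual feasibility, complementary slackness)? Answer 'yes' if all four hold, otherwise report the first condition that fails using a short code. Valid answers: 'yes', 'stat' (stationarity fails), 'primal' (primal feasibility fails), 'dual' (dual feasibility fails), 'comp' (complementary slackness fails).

Gradient of f: grad f(x) = Q x + c = (6, -6)
Constraint values g_i(x) = a_i^T x - b_i:
  g_1((-2, 3)) = 0
Stationarity residual: grad f(x) + sum_i lambda_i a_i = (0, 0)
  -> stationarity OK
Primal feasibility (all g_i <= 0): OK
Dual feasibility (all lambda_i >= 0): FAILS
Complementary slackness (lambda_i * g_i(x) = 0 for all i): OK

Verdict: the first failing condition is dual_feasibility -> dual.

dual


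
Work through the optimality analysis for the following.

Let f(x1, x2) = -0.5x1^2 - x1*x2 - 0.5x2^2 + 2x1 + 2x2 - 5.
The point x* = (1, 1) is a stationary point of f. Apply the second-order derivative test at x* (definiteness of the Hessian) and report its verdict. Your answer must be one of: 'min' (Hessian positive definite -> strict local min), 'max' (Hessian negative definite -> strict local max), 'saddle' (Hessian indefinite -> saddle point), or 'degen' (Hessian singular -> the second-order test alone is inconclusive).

Compute the Hessian H = grad^2 f:
  H = [[-1, -1], [-1, -1]]
Verify stationarity: grad f(x*) = H x* + g = (0, 0).
Eigenvalues of H: -2, 0.
H has a zero eigenvalue (singular; negative semidefinite but not definite), so H is neither positive definite, negative definite, nor indefinite. The second-order test alone is inconclusive -> degen.
(Indeed, f is constant along the null direction of H through x*, so x* is not a strict local extremum.)

degen


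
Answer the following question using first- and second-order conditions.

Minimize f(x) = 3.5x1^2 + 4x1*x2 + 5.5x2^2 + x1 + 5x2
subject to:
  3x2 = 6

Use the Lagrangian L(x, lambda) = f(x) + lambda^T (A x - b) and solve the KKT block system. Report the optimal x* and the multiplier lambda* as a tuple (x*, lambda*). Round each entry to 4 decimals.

Form the Lagrangian:
  L(x, lambda) = (1/2) x^T Q x + c^T x + lambda^T (A x - b)
Stationarity (grad_x L = 0): Q x + c + A^T lambda = 0.
Primal feasibility: A x = b.

This gives the KKT block system:
  [ Q   A^T ] [ x     ]   [-c ]
  [ A    0  ] [ lambda ] = [ b ]

Solving the linear system:
  x*      = (-1.2857, 2)
  lambda* = (-7.2857)
  f(x*)   = 26.2143

x* = (-1.2857, 2), lambda* = (-7.2857)


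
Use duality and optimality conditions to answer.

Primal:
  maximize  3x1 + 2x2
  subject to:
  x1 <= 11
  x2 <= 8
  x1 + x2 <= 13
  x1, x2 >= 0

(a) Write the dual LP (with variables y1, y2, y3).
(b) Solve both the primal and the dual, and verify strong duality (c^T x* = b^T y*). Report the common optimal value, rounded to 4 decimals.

The standard primal-dual pair for 'max c^T x s.t. A x <= b, x >= 0' is:
  Dual:  min b^T y  s.t.  A^T y >= c,  y >= 0.

So the dual LP is:
  minimize  11y1 + 8y2 + 13y3
  subject to:
    y1 + y3 >= 3
    y2 + y3 >= 2
    y1, y2, y3 >= 0

Solving the primal: x* = (11, 2).
  primal value c^T x* = 37.
Solving the dual: y* = (1, 0, 2).
  dual value b^T y* = 37.
Strong duality: c^T x* = b^T y*. Confirmed.

37


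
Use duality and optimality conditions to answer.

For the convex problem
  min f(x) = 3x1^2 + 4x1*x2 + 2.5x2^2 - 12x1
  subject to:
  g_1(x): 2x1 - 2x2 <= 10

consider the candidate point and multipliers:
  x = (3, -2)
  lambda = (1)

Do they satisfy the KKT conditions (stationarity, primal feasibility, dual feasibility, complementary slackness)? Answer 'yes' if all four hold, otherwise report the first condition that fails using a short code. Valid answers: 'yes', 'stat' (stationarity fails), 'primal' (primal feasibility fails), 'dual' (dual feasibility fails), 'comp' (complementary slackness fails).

Gradient of f: grad f(x) = Q x + c = (-2, 2)
Constraint values g_i(x) = a_i^T x - b_i:
  g_1((3, -2)) = 0
Stationarity residual: grad f(x) + sum_i lambda_i a_i = (0, 0)
  -> stationarity OK
Primal feasibility (all g_i <= 0): OK
Dual feasibility (all lambda_i >= 0): OK
Complementary slackness (lambda_i * g_i(x) = 0 for all i): OK

Verdict: yes, KKT holds.

yes


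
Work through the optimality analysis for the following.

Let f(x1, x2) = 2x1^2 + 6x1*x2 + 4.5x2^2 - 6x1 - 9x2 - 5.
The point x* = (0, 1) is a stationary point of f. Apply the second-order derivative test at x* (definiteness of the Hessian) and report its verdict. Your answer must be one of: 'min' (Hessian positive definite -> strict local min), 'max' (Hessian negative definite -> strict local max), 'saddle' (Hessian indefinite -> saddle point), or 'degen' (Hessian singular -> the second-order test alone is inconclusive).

Compute the Hessian H = grad^2 f:
  H = [[4, 6], [6, 9]]
Verify stationarity: grad f(x*) = H x* + g = (0, 0).
Eigenvalues of H: 0, 13.
H has a zero eigenvalue (singular; positive semidefinite but not definite), so H is neither positive definite, negative definite, nor indefinite. The second-order test alone is inconclusive -> degen.
(Indeed, f is constant along the null direction of H through x*, so x* is not a strict local extremum.)

degen


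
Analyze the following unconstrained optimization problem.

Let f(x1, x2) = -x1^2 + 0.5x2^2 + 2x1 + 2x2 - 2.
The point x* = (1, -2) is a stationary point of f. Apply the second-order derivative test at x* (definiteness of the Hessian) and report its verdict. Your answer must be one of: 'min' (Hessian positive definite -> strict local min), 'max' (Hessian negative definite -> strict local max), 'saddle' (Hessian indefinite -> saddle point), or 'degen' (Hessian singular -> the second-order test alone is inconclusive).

Compute the Hessian H = grad^2 f:
  H = [[-2, 0], [0, 1]]
Verify stationarity: grad f(x*) = H x* + g = (0, 0).
Eigenvalues of H: -2, 1.
Eigenvalues have mixed signs, so H is indefinite -> x* is a saddle point.

saddle


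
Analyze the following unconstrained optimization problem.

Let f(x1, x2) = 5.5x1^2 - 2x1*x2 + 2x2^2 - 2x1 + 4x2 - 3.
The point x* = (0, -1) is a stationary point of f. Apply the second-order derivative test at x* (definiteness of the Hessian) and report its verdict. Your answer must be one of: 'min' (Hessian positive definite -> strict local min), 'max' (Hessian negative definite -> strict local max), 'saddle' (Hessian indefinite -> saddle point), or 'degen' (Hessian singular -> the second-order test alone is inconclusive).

Compute the Hessian H = grad^2 f:
  H = [[11, -2], [-2, 4]]
Verify stationarity: grad f(x*) = H x* + g = (0, 0).
Eigenvalues of H: 3.4689, 11.5311.
Both eigenvalues > 0, so H is positive definite -> x* is a strict local min.

min


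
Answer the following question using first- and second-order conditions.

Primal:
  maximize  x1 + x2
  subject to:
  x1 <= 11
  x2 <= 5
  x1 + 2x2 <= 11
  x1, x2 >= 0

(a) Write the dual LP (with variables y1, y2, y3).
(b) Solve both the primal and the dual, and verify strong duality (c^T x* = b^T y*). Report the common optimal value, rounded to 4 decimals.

The standard primal-dual pair for 'max c^T x s.t. A x <= b, x >= 0' is:
  Dual:  min b^T y  s.t.  A^T y >= c,  y >= 0.

So the dual LP is:
  minimize  11y1 + 5y2 + 11y3
  subject to:
    y1 + y3 >= 1
    y2 + 2y3 >= 1
    y1, y2, y3 >= 0

Solving the primal: x* = (11, 0).
  primal value c^T x* = 11.
Solving the dual: y* = (0.5, 0, 0.5).
  dual value b^T y* = 11.
Strong duality: c^T x* = b^T y*. Confirmed.

11


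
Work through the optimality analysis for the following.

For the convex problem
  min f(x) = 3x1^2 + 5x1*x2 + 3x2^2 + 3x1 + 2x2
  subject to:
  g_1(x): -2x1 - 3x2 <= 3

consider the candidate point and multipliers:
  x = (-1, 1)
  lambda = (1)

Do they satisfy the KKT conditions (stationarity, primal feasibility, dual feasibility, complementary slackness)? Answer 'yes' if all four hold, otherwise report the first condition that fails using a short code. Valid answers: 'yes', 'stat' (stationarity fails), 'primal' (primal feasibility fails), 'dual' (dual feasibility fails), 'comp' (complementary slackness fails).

Gradient of f: grad f(x) = Q x + c = (2, 3)
Constraint values g_i(x) = a_i^T x - b_i:
  g_1((-1, 1)) = -4
Stationarity residual: grad f(x) + sum_i lambda_i a_i = (0, 0)
  -> stationarity OK
Primal feasibility (all g_i <= 0): OK
Dual feasibility (all lambda_i >= 0): OK
Complementary slackness (lambda_i * g_i(x) = 0 for all i): FAILS

Verdict: the first failing condition is complementary_slackness -> comp.

comp


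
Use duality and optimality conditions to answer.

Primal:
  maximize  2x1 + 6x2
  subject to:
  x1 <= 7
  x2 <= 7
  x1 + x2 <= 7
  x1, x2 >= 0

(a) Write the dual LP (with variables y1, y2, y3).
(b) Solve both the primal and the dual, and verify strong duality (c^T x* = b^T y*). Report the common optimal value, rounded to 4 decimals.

The standard primal-dual pair for 'max c^T x s.t. A x <= b, x >= 0' is:
  Dual:  min b^T y  s.t.  A^T y >= c,  y >= 0.

So the dual LP is:
  minimize  7y1 + 7y2 + 7y3
  subject to:
    y1 + y3 >= 2
    y2 + y3 >= 6
    y1, y2, y3 >= 0

Solving the primal: x* = (0, 7).
  primal value c^T x* = 42.
Solving the dual: y* = (0, 0, 6).
  dual value b^T y* = 42.
Strong duality: c^T x* = b^T y*. Confirmed.

42


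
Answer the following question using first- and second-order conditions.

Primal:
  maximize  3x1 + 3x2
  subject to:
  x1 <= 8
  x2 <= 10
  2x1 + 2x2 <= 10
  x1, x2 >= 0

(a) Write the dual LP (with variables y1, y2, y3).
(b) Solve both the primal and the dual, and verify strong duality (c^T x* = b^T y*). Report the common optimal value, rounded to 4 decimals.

The standard primal-dual pair for 'max c^T x s.t. A x <= b, x >= 0' is:
  Dual:  min b^T y  s.t.  A^T y >= c,  y >= 0.

So the dual LP is:
  minimize  8y1 + 10y2 + 10y3
  subject to:
    y1 + 2y3 >= 3
    y2 + 2y3 >= 3
    y1, y2, y3 >= 0

Solving the primal: x* = (5, 0).
  primal value c^T x* = 15.
Solving the dual: y* = (0, 0, 1.5).
  dual value b^T y* = 15.
Strong duality: c^T x* = b^T y*. Confirmed.

15


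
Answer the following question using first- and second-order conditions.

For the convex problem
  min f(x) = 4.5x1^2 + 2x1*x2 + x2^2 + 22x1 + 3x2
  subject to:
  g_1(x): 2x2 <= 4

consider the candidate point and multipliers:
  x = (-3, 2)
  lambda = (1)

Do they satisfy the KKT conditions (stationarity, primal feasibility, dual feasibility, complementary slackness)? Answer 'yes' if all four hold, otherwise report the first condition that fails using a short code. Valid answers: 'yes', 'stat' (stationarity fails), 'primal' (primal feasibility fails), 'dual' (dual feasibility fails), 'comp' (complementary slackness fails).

Gradient of f: grad f(x) = Q x + c = (-1, 1)
Constraint values g_i(x) = a_i^T x - b_i:
  g_1((-3, 2)) = 0
Stationarity residual: grad f(x) + sum_i lambda_i a_i = (-1, 3)
  -> stationarity FAILS
Primal feasibility (all g_i <= 0): OK
Dual feasibility (all lambda_i >= 0): OK
Complementary slackness (lambda_i * g_i(x) = 0 for all i): OK

Verdict: the first failing condition is stationarity -> stat.

stat


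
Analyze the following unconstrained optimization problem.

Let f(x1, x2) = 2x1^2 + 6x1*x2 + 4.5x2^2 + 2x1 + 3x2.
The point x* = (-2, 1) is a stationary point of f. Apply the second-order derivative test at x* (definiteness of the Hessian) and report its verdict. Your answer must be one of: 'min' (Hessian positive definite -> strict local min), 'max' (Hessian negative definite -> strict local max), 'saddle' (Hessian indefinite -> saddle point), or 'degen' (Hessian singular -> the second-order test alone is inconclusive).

Compute the Hessian H = grad^2 f:
  H = [[4, 6], [6, 9]]
Verify stationarity: grad f(x*) = H x* + g = (0, 0).
Eigenvalues of H: 0, 13.
H has a zero eigenvalue (singular; positive semidefinite but not definite), so H is neither positive definite, negative definite, nor indefinite. The second-order test alone is inconclusive -> degen.
(Indeed, f is constant along the null direction of H through x*, so x* is not a strict local extremum.)

degen


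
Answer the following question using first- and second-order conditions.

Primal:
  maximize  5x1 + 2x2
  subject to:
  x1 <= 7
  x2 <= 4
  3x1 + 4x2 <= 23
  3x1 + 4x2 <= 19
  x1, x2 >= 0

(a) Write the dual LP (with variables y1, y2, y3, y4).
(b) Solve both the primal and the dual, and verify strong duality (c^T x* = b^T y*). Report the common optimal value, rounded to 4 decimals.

The standard primal-dual pair for 'max c^T x s.t. A x <= b, x >= 0' is:
  Dual:  min b^T y  s.t.  A^T y >= c,  y >= 0.

So the dual LP is:
  minimize  7y1 + 4y2 + 23y3 + 19y4
  subject to:
    y1 + 3y3 + 3y4 >= 5
    y2 + 4y3 + 4y4 >= 2
    y1, y2, y3, y4 >= 0

Solving the primal: x* = (6.3333, 0).
  primal value c^T x* = 31.6667.
Solving the dual: y* = (0, 0, 0, 1.6667).
  dual value b^T y* = 31.6667.
Strong duality: c^T x* = b^T y*. Confirmed.

31.6667


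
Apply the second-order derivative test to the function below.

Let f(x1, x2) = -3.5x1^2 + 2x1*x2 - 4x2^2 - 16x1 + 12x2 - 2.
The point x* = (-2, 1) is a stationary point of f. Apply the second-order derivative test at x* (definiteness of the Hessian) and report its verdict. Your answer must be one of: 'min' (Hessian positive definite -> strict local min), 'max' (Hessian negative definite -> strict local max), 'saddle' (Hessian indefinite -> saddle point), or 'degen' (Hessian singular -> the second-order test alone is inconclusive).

Compute the Hessian H = grad^2 f:
  H = [[-7, 2], [2, -8]]
Verify stationarity: grad f(x*) = H x* + g = (0, 0).
Eigenvalues of H: -9.5616, -5.4384.
Both eigenvalues < 0, so H is negative definite -> x* is a strict local max.

max


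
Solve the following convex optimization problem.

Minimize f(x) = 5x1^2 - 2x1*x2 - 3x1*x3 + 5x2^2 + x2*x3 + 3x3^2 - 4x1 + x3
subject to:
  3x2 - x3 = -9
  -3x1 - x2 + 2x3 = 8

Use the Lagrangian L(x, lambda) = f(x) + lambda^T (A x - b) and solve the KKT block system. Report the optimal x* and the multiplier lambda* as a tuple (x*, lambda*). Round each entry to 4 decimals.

Form the Lagrangian:
  L(x, lambda) = (1/2) x^T Q x + c^T x + lambda^T (A x - b)
Stationarity (grad_x L = 0): Q x + c + A^T lambda = 0.
Primal feasibility: A x = b.

This gives the KKT block system:
  [ Q   A^T ] [ x     ]   [-c ]
  [ A    0  ] [ lambda ] = [ b ]

Solving the linear system:
  x*      = (-0.5182, -2.3109, 2.0673)
  lambda* = (5.4727, -3.5873)
  f(x*)   = 41.0464

x* = (-0.5182, -2.3109, 2.0673), lambda* = (5.4727, -3.5873)


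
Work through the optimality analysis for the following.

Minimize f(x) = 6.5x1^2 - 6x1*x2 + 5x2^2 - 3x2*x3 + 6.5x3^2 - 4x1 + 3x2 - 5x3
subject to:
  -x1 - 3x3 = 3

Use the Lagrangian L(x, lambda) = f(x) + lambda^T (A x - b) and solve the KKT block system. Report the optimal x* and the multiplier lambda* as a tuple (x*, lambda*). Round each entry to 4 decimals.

Form the Lagrangian:
  L(x, lambda) = (1/2) x^T Q x + c^T x + lambda^T (A x - b)
Stationarity (grad_x L = 0): Q x + c + A^T lambda = 0.
Primal feasibility: A x = b.

This gives the KKT block system:
  [ Q   A^T ] [ x     ]   [-c ]
  [ A    0  ] [ lambda ] = [ b ]

Solving the linear system:
  x*      = (-0.4186, -0.8093, -0.8605)
  lambda* = (-4.586)
  f(x*)   = 8.6535

x* = (-0.4186, -0.8093, -0.8605), lambda* = (-4.586)


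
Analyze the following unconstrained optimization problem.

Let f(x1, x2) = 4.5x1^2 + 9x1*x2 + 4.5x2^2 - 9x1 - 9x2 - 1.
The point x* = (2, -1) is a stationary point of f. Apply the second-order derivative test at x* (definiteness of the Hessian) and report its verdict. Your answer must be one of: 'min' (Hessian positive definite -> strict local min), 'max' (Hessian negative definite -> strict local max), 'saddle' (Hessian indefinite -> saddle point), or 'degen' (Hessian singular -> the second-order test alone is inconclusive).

Compute the Hessian H = grad^2 f:
  H = [[9, 9], [9, 9]]
Verify stationarity: grad f(x*) = H x* + g = (0, 0).
Eigenvalues of H: 0, 18.
H has a zero eigenvalue (singular; positive semidefinite but not definite), so H is neither positive definite, negative definite, nor indefinite. The second-order test alone is inconclusive -> degen.
(Indeed, f is constant along the null direction of H through x*, so x* is not a strict local extremum.)

degen


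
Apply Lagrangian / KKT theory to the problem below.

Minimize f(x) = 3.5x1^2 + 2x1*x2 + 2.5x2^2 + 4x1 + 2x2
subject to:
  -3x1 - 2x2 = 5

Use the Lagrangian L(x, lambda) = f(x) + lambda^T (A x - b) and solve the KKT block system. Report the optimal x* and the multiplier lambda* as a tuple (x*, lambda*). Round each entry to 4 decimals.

Form the Lagrangian:
  L(x, lambda) = (1/2) x^T Q x + c^T x + lambda^T (A x - b)
Stationarity (grad_x L = 0): Q x + c + A^T lambda = 0.
Primal feasibility: A x = b.

This gives the KKT block system:
  [ Q   A^T ] [ x     ]   [-c ]
  [ A    0  ] [ lambda ] = [ b ]

Solving the linear system:
  x*      = (-1.2041, -0.6939)
  lambda* = (-1.9388)
  f(x*)   = 1.7449

x* = (-1.2041, -0.6939), lambda* = (-1.9388)


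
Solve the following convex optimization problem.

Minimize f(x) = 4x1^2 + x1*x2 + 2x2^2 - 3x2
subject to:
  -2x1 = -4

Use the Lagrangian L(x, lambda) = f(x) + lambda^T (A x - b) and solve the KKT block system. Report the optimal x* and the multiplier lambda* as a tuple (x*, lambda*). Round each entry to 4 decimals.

Form the Lagrangian:
  L(x, lambda) = (1/2) x^T Q x + c^T x + lambda^T (A x - b)
Stationarity (grad_x L = 0): Q x + c + A^T lambda = 0.
Primal feasibility: A x = b.

This gives the KKT block system:
  [ Q   A^T ] [ x     ]   [-c ]
  [ A    0  ] [ lambda ] = [ b ]

Solving the linear system:
  x*      = (2, 0.25)
  lambda* = (8.125)
  f(x*)   = 15.875

x* = (2, 0.25), lambda* = (8.125)


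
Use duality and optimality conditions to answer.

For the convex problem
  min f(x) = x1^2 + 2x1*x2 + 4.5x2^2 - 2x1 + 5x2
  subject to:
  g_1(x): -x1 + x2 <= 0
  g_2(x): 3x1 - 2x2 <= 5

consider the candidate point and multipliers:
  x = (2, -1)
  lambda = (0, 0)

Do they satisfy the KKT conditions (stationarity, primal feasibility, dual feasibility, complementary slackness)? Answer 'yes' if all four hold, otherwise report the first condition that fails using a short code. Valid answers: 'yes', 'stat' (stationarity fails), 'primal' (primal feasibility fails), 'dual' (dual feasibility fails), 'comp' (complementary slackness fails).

Gradient of f: grad f(x) = Q x + c = (0, 0)
Constraint values g_i(x) = a_i^T x - b_i:
  g_1((2, -1)) = -3
  g_2((2, -1)) = 3
Stationarity residual: grad f(x) + sum_i lambda_i a_i = (0, 0)
  -> stationarity OK
Primal feasibility (all g_i <= 0): FAILS
Dual feasibility (all lambda_i >= 0): OK
Complementary slackness (lambda_i * g_i(x) = 0 for all i): OK

Verdict: the first failing condition is primal_feasibility -> primal.

primal


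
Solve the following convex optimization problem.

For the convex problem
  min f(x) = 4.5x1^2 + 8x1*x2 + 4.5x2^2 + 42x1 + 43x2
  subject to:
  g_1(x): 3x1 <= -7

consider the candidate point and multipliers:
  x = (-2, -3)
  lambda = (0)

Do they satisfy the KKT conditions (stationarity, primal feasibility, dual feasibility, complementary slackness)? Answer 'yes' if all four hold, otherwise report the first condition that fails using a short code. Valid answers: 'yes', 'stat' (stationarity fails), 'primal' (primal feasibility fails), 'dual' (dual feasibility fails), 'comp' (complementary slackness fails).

Gradient of f: grad f(x) = Q x + c = (0, 0)
Constraint values g_i(x) = a_i^T x - b_i:
  g_1((-2, -3)) = 1
Stationarity residual: grad f(x) + sum_i lambda_i a_i = (0, 0)
  -> stationarity OK
Primal feasibility (all g_i <= 0): FAILS
Dual feasibility (all lambda_i >= 0): OK
Complementary slackness (lambda_i * g_i(x) = 0 for all i): OK

Verdict: the first failing condition is primal_feasibility -> primal.

primal


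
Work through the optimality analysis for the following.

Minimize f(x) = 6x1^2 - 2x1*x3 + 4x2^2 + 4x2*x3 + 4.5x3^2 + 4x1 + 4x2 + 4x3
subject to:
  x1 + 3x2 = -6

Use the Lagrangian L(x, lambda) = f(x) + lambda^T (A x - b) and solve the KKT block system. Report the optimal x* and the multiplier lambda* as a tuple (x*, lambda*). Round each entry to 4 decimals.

Form the Lagrangian:
  L(x, lambda) = (1/2) x^T Q x + c^T x + lambda^T (A x - b)
Stationarity (grad_x L = 0): Q x + c + A^T lambda = 0.
Primal feasibility: A x = b.

This gives the KKT block system:
  [ Q   A^T ] [ x     ]   [-c ]
  [ A    0  ] [ lambda ] = [ b ]

Solving the linear system:
  x*      = (-0.5593, -1.8136, 0.2373)
  lambda* = (3.1864)
  f(x*)   = 5.2881

x* = (-0.5593, -1.8136, 0.2373), lambda* = (3.1864)


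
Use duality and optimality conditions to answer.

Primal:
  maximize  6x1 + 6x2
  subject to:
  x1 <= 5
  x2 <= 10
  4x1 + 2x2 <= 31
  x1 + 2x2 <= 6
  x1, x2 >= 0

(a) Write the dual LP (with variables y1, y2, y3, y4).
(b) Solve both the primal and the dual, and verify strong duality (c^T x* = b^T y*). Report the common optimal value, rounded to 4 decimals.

The standard primal-dual pair for 'max c^T x s.t. A x <= b, x >= 0' is:
  Dual:  min b^T y  s.t.  A^T y >= c,  y >= 0.

So the dual LP is:
  minimize  5y1 + 10y2 + 31y3 + 6y4
  subject to:
    y1 + 4y3 + y4 >= 6
    y2 + 2y3 + 2y4 >= 6
    y1, y2, y3, y4 >= 0

Solving the primal: x* = (5, 0.5).
  primal value c^T x* = 33.
Solving the dual: y* = (3, 0, 0, 3).
  dual value b^T y* = 33.
Strong duality: c^T x* = b^T y*. Confirmed.

33


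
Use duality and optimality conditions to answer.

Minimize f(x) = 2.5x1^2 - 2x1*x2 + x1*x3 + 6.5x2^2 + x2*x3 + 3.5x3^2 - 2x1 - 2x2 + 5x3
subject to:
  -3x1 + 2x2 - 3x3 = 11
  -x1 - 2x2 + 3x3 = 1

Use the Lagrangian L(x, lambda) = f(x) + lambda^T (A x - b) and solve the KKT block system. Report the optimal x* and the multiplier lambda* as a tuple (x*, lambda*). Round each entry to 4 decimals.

Form the Lagrangian:
  L(x, lambda) = (1/2) x^T Q x + c^T x + lambda^T (A x - b)
Stationarity (grad_x L = 0): Q x + c + A^T lambda = 0.
Primal feasibility: A x = b.

This gives the KKT block system:
  [ Q   A^T ] [ x     ]   [-c ]
  [ A    0  ] [ lambda ] = [ b ]

Solving the linear system:
  x*      = (-3, -0.0892, -0.7261)
  lambda* = (-4.6513, -3.5939)
  f(x*)   = 28.6529

x* = (-3, -0.0892, -0.7261), lambda* = (-4.6513, -3.5939)


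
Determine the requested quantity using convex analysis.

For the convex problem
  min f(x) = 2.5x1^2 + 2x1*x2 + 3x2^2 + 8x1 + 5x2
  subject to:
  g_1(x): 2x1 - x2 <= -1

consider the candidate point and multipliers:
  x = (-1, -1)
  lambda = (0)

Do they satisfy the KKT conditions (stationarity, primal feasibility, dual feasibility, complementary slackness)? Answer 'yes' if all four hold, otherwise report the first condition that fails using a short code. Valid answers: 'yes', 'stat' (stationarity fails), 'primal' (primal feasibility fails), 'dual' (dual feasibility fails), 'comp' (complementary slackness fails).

Gradient of f: grad f(x) = Q x + c = (1, -3)
Constraint values g_i(x) = a_i^T x - b_i:
  g_1((-1, -1)) = 0
Stationarity residual: grad f(x) + sum_i lambda_i a_i = (1, -3)
  -> stationarity FAILS
Primal feasibility (all g_i <= 0): OK
Dual feasibility (all lambda_i >= 0): OK
Complementary slackness (lambda_i * g_i(x) = 0 for all i): OK

Verdict: the first failing condition is stationarity -> stat.

stat


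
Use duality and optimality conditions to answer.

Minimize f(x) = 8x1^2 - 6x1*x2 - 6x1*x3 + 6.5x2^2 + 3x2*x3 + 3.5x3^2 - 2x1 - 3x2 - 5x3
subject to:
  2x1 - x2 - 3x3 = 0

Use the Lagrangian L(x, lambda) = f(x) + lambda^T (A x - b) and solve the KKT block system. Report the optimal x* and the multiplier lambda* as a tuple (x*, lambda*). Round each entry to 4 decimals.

Form the Lagrangian:
  L(x, lambda) = (1/2) x^T Q x + c^T x + lambda^T (A x - b)
Stationarity (grad_x L = 0): Q x + c + A^T lambda = 0.
Primal feasibility: A x = b.

This gives the KKT block system:
  [ Q   A^T ] [ x     ]   [-c ]
  [ A    0  ] [ lambda ] = [ b ]

Solving the linear system:
  x*      = (0.5714, 0.2857, 0.2857)
  lambda* = (-1.8571)
  f(x*)   = -1.7143

x* = (0.5714, 0.2857, 0.2857), lambda* = (-1.8571)


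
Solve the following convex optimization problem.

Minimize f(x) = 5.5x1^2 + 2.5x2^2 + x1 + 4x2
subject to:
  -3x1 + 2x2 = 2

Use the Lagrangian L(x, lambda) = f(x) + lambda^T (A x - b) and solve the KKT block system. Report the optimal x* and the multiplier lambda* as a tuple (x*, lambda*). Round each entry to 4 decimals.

Form the Lagrangian:
  L(x, lambda) = (1/2) x^T Q x + c^T x + lambda^T (A x - b)
Stationarity (grad_x L = 0): Q x + c + A^T lambda = 0.
Primal feasibility: A x = b.

This gives the KKT block system:
  [ Q   A^T ] [ x     ]   [-c ]
  [ A    0  ] [ lambda ] = [ b ]

Solving the linear system:
  x*      = (-0.6517, 0.0225)
  lambda* = (-2.0562)
  f(x*)   = 1.7753

x* = (-0.6517, 0.0225), lambda* = (-2.0562)


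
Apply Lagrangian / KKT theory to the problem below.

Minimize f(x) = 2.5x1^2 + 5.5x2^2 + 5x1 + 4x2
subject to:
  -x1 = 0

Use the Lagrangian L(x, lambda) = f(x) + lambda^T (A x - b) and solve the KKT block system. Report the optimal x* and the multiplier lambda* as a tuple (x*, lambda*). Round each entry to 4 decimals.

Form the Lagrangian:
  L(x, lambda) = (1/2) x^T Q x + c^T x + lambda^T (A x - b)
Stationarity (grad_x L = 0): Q x + c + A^T lambda = 0.
Primal feasibility: A x = b.

This gives the KKT block system:
  [ Q   A^T ] [ x     ]   [-c ]
  [ A    0  ] [ lambda ] = [ b ]

Solving the linear system:
  x*      = (0, -0.3636)
  lambda* = (5)
  f(x*)   = -0.7273

x* = (0, -0.3636), lambda* = (5)


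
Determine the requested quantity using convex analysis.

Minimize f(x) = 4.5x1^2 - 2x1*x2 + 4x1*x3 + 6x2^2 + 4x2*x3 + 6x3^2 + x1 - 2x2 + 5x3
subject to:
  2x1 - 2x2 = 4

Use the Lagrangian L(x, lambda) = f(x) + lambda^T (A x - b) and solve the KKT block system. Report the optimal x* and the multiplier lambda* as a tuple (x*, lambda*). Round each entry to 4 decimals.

Form the Lagrangian:
  L(x, lambda) = (1/2) x^T Q x + c^T x + lambda^T (A x - b)
Stationarity (grad_x L = 0): Q x + c + A^T lambda = 0.
Primal feasibility: A x = b.

This gives the KKT block system:
  [ Q   A^T ] [ x     ]   [-c ]
  [ A    0  ] [ lambda ] = [ b ]

Solving the linear system:
  x*      = (1.6286, -0.3714, -0.8357)
  lambda* = (-6.5286)
  f(x*)   = 12.1536

x* = (1.6286, -0.3714, -0.8357), lambda* = (-6.5286)
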